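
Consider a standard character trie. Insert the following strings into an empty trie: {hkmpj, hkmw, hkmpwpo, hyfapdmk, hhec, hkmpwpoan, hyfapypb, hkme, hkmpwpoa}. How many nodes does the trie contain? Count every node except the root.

Trie structure (* marks end of a word):
(root)
└─ h
   ├─ h
   │  └─ e
   │     └─ c *
   ├─ k
   │  └─ m
   │     ├─ e *
   │     ├─ p
   │     │  ├─ j *
   │     │  └─ w
   │     │     └─ p
   │     │        └─ o *
   │     │           └─ a *
   │     │              └─ n *
   │     └─ w *
   └─ y
      └─ f
         └─ a
            └─ p
               ├─ d
               │  └─ m
               │     └─ k *
               └─ y
                  └─ p
                     └─ b *
Counting every labelled node above: 25.

25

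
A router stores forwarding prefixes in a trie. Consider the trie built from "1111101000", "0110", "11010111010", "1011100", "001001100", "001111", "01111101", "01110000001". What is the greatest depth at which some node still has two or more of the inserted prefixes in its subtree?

The deepest shared node is where two words last agree before diverging.
"01110000001" and "01111101" agree on "0111" (4 characters) before diverging; nothing deeper is shared.
Longest shared-prefix length: 4

4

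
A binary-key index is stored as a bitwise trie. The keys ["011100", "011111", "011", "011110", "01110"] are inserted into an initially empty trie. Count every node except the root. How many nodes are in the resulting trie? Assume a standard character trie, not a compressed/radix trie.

9

Count nodes per top-level branch (shared prefixes stored once):
  '0'-branch (011, 01110, 011100, 011110, 011111): 9 nodes
Sum: 9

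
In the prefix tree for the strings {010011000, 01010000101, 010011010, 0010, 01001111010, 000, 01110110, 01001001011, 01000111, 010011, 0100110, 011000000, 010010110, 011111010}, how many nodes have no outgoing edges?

A leaf is a node with no children — equivalently, the end of a word that is not a proper prefix of any other stored word.
Those words: "000", "0010", "01000111", "01001001011", "010010110", "010011000", "010011010", "01001111010", "01010000101", "011000000", "01110110", "011111010"
Leaf count: 12

12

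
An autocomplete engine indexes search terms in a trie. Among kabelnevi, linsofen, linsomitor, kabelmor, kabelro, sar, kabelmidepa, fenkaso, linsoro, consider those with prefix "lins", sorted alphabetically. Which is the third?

linsoro

Words with prefix "lins", in lexicographic order: "linsofen", "linsomitor", "linsoro"
Position 3: linsoro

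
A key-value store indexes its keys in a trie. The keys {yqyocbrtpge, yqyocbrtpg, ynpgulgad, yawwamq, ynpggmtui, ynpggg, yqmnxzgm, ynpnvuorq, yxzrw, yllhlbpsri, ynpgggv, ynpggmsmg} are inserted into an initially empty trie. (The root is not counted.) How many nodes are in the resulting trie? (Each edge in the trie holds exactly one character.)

Insert word by word; a character creates a node only if that edge doesn't already exist:
  "yqyocbrtpge" → 11 new (y, q, y, o, c, b, r, t, p, g, e)
  "yqyocbrtpg" → prefix "yqyocbrtpg" already present; 0 new (none)
  "ynpgulgad" → prefix "y" already present; 8 new (n, p, g, u, l, g, a, d)
  "yawwamq" → prefix "y" already present; 6 new (a, w, w, a, m, q)
  "ynpggmtui" → prefix "ynpg" already present; 5 new (g, m, t, u, i)
  "ynpggg" → prefix "ynpgg" already present; 1 new (g)
  "yqmnxzgm" → prefix "yq" already present; 6 new (m, n, x, z, g, m)
  "ynpnvuorq" → prefix "ynp" already present; 6 new (n, v, u, o, r, q)
  "yxzrw" → prefix "y" already present; 4 new (x, z, r, w)
  "yllhlbpsri" → prefix "y" already present; 9 new (l, l, h, l, b, p, s, r, i)
  "ynpgggv" → prefix "ynpggg" already present; 1 new (v)
  "ynpggmsmg" → prefix "ynpggm" already present; 3 new (s, m, g)
Total nodes = 11 + 0 + 8 + 6 + 5 + 1 + 6 + 6 + 4 + 9 + 1 + 3 = 60

60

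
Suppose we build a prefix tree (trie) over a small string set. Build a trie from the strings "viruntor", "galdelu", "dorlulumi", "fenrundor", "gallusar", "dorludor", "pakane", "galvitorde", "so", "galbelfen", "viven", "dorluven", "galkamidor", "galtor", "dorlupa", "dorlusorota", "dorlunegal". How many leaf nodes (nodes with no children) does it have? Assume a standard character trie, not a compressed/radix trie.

17

A leaf is a node with no children — equivalently, the end of a word that is not a proper prefix of any other stored word.
Those words: "dorludor", "dorlulumi", "dorlunegal", "dorlupa", "dorlusorota", "dorluven", "fenrundor", "galbelfen", "galdelu", "galkamidor", "gallusar", "galtor", "galvitorde", "pakane", "so", "viruntor", "viven"
Leaf count: 17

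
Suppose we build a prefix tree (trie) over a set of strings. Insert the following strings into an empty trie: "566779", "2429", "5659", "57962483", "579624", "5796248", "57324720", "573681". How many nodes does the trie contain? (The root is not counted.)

28

Trace insertions, counting only characters that open a new branch:
  "566779" → 6 new (5, 6, 6, 7, 7, 9)
  "2429" → 4 new (2, 4, 2, 9)
  "5659" → prefix "56" already present; 2 new (5, 9)
  "57962483" → prefix "5" already present; 7 new (7, 9, 6, 2, 4, 8, 3)
  "579624" → prefix "579624" already present; 0 new (none)
  "5796248" → prefix "5796248" already present; 0 new (none)
  "57324720" → prefix "57" already present; 6 new (3, 2, 4, 7, 2, 0)
  "573681" → prefix "573" already present; 3 new (6, 8, 1)
Total nodes = 6 + 4 + 2 + 7 + 0 + 0 + 6 + 3 = 28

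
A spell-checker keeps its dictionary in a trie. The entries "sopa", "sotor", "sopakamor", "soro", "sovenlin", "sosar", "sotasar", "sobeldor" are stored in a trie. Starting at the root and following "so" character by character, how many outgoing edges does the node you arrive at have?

6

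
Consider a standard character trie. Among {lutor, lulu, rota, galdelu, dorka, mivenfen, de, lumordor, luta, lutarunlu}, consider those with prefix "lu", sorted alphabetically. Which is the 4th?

lutarunlu

DFS of the "lu" subtree visits, in order: "lulu", "lumordor", "luta", "lutarunlu", "lutor"
The 4th is lutarunlu.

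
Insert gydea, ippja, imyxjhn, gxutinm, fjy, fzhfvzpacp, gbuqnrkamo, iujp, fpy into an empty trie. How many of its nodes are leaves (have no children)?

9

Leaves are exactly the stored words that no other stored word extends.
Those words: "fjy", "fpy", "fzhfvzpacp", "gbuqnrkamo", "gxutinm", "gydea", "imyxjhn", "ippja", "iujp"
Leaf count: 9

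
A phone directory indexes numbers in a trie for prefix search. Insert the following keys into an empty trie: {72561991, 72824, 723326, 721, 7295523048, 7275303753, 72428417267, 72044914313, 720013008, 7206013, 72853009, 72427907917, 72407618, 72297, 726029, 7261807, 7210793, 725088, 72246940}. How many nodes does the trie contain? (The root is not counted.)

For each word, the new-node count is its length minus the longest prefix already in the trie:
  "72561991" → 8 new (7, 2, 5, 6, 1, 9, 9, 1)
  "72824" → prefix "72" already present; 3 new (8, 2, 4)
  "723326" → prefix "72" already present; 4 new (3, 3, 2, 6)
  "721" → prefix "72" already present; 1 new (1)
  "7295523048" → prefix "72" already present; 8 new (9, 5, 5, 2, 3, 0, 4, 8)
  "7275303753" → prefix "72" already present; 8 new (7, 5, 3, 0, 3, 7, 5, 3)
  "72428417267" → prefix "72" already present; 9 new (4, 2, 8, 4, 1, 7, 2, 6, 7)
  "72044914313" → prefix "72" already present; 9 new (0, 4, 4, 9, 1, 4, 3, 1, 3)
  "720013008" → prefix "720" already present; 6 new (0, 1, 3, 0, 0, 8)
  "7206013" → prefix "720" already present; 4 new (6, 0, 1, 3)
  "72853009" → prefix "728" already present; 5 new (5, 3, 0, 0, 9)
  "72427907917" → prefix "7242" already present; 7 new (7, 9, 0, 7, 9, 1, 7)
  "72407618" → prefix "724" already present; 5 new (0, 7, 6, 1, 8)
  "72297" → prefix "72" already present; 3 new (2, 9, 7)
  "726029" → prefix "72" already present; 4 new (6, 0, 2, 9)
  "7261807" → prefix "726" already present; 4 new (1, 8, 0, 7)
  "7210793" → prefix "721" already present; 4 new (0, 7, 9, 3)
  "725088" → prefix "725" already present; 3 new (0, 8, 8)
  "72246940" → prefix "722" already present; 5 new (4, 6, 9, 4, 0)
Total nodes = 8 + 3 + 4 + 1 + 8 + 8 + 9 + 9 + 6 + 4 + 5 + 7 + 5 + 3 + 4 + 4 + 4 + 3 + 5 = 100

100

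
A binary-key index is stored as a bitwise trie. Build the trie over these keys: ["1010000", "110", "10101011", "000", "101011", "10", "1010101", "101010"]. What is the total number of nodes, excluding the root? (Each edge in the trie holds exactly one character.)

Count nodes per top-level branch (shared prefixes stored once):
  '0'-branch (000): 3 nodes
  '1'-branch (10, 1010000, 101010, 1010101, 10101011, 101011, 110): 14 nodes
Sum: 17

17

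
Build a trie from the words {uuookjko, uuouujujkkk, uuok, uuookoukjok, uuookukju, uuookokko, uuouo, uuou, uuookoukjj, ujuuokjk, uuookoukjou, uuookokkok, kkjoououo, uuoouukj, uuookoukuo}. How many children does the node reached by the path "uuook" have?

3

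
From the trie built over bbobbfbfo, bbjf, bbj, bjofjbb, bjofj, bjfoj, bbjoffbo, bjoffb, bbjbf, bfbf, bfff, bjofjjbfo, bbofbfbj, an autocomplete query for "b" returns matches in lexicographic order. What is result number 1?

DFS of the "b" subtree visits, in order: "bbj", "bbjbf", "bbjf", "bbjoffbo", "bbobbfbfo", "bbofbfbj", "bfbf", "bfff", "bjfoj", "bjoffb", "bjofj", "bjofjbb", "bjofjjbfo"
The 1st is bbj.

bbj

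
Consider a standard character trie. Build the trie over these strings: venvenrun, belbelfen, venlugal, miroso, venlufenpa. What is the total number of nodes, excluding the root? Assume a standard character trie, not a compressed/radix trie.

34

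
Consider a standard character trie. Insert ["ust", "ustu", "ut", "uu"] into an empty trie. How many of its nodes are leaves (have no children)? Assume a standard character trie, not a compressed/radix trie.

A leaf is a node with no children — equivalently, the end of a word that is not a proper prefix of any other stored word.
Those words: "ustu", "ut", "uu"
Leaf count: 3

3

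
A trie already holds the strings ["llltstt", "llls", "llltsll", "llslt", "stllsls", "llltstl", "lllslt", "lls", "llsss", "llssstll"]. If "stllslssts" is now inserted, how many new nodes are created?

Walking "stllslssts" from the root, the first 7 characters ("stllsls") follow existing edges; "s" is the first miss.
New nodes needed: |"stllslssts"| − 7 = 10 − 7 = 3.

3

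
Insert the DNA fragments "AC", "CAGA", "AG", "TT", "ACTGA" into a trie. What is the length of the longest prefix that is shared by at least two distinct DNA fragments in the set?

Equivalently: take the maximum, over all pairs, of their longest common prefix length.
"AC" and "ACTGA" agree on "AC" (2 characters) before diverging; nothing deeper is shared.
Longest shared-prefix length: 2

2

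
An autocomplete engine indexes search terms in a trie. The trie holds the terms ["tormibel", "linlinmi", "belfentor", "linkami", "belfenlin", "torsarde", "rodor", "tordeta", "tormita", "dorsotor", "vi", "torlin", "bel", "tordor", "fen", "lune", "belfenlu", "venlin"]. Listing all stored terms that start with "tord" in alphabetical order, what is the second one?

DFS of the "tord" subtree visits, in order: "tordeta", "tordor"
The 2nd is tordor.

tordor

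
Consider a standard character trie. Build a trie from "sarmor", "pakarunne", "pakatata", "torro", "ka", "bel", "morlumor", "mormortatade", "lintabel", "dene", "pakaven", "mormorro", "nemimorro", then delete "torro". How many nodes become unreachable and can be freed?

A node on "torro"'s path can go only if nothing else ends at it or branches off below it.
No other word shares any prefix with "torro", so all 5 of its nodes go.
Nodes removed: 5

5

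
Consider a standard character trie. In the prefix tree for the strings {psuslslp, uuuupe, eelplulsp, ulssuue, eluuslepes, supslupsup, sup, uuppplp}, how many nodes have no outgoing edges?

Leaves are exactly the stored words that no other stored word extends.
Those words: "eelplulsp", "eluuslepes", "psuslslp", "supslupsup", "ulssuue", "uuppplp", "uuuupe"
Leaf count: 7

7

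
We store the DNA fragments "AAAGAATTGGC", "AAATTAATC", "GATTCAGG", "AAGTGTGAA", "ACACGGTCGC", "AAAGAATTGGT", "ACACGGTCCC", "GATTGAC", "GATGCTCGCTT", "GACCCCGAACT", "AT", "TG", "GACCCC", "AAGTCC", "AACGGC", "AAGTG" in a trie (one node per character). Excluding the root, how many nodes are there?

For each word, the new-node count is its length minus the longest prefix already in the trie:
  "AAAGAATTGGC" → 11 new (A, A, A, G, A, A, T, T, G, G, C)
  "AAATTAATC" → prefix "AAA" already present; 6 new (T, T, A, A, T, C)
  "GATTCAGG" → 8 new (G, A, T, T, C, A, G, G)
  "AAGTGTGAA" → prefix "AA" already present; 7 new (G, T, G, T, G, A, A)
  "ACACGGTCGC" → prefix "A" already present; 9 new (C, A, C, G, G, T, C, G, C)
  "AAAGAATTGGT" → prefix "AAAGAATTGG" already present; 1 new (T)
  "ACACGGTCCC" → prefix "ACACGGTC" already present; 2 new (C, C)
  "GATTGAC" → prefix "GATT" already present; 3 new (G, A, C)
  "GATGCTCGCTT" → prefix "GAT" already present; 8 new (G, C, T, C, G, C, T, T)
  "GACCCCGAACT" → prefix "GA" already present; 9 new (C, C, C, C, G, A, A, C, T)
  "AT" → prefix "A" already present; 1 new (T)
  "TG" → 2 new (T, G)
  "GACCCC" → prefix "GACCCC" already present; 0 new (none)
  "AAGTCC" → prefix "AAGT" already present; 2 new (C, C)
  "AACGGC" → prefix "AA" already present; 4 new (C, G, G, C)
  "AAGTG" → prefix "AAGTG" already present; 0 new (none)
Total nodes = 11 + 6 + 8 + 7 + 9 + 1 + 2 + 3 + 8 + 9 + 1 + 2 + 0 + 2 + 4 + 0 = 73

73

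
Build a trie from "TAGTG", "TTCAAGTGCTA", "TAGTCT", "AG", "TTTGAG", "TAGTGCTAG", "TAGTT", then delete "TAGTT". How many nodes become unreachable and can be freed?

1

Walk "TAGTT" from the leaf back toward the root, removing each node that no remaining word uses.
The suffix "T" (1 node) is used only by "TAGTT"; the node for "TAGT" still has the child "G", so pruning stops there.
Nodes removed: 1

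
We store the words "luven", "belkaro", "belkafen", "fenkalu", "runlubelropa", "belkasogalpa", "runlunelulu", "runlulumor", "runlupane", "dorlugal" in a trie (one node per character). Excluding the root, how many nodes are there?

64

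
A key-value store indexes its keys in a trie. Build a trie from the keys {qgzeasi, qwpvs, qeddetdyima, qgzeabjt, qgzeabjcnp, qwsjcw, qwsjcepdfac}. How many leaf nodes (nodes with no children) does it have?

7

A leaf is a node with no children — equivalently, the end of a word that is not a proper prefix of any other stored word.
Those words: "qeddetdyima", "qgzeabjcnp", "qgzeabjt", "qgzeasi", "qwpvs", "qwsjcepdfac", "qwsjcw"
Leaf count: 7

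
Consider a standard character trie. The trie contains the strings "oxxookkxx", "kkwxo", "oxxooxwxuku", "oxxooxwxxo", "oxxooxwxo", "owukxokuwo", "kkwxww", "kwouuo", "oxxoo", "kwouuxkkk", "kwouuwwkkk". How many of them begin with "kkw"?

2

Traverse to the node for "kkw", then collect every word in that subtree.
Matches: "kkwxo", "kkwxww"
Count: 2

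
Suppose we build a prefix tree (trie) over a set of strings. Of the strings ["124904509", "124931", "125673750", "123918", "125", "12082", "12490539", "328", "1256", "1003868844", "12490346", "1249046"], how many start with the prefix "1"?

11

Traverse to the node for "1", then collect every word in that subtree.
Words under "1": 1003868844, 12082, 123918, 12490346, 124904509, 1249046, 12490539, 124931, 125, 1256, 125673750
Count: 11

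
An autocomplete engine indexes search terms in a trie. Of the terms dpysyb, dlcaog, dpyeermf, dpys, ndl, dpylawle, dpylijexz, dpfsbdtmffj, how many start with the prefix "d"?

Filter for entries beginning with "d":
Matches: "dlcaog", "dpfsbdtmffj", "dpyeermf", "dpylawle", "dpylijexz", "dpys", "dpysyb"
Count: 7

7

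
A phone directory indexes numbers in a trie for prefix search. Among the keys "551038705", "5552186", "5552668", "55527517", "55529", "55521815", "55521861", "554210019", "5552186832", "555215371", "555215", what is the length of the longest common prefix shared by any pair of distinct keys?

7

Look for the deepest trie node that still has at least two words in its subtree.
"5552186" and "55521861" agree on "5552186" (7 characters) before diverging; nothing deeper is shared.
Longest shared-prefix length: 7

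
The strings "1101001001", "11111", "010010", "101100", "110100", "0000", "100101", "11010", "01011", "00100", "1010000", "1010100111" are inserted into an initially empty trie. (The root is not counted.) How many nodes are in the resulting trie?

46

For each word, the new-node count is its length minus the longest prefix already in the trie:
  "1101001001" → 10 new (1, 1, 0, 1, 0, 0, 1, 0, 0, 1)
  "11111" → prefix "11" already present; 3 new (1, 1, 1)
  "010010" → 6 new (0, 1, 0, 0, 1, 0)
  "101100" → prefix "1" already present; 5 new (0, 1, 1, 0, 0)
  "110100" → prefix "110100" already present; 0 new (none)
  "0000" → prefix "0" already present; 3 new (0, 0, 0)
  "100101" → prefix "10" already present; 4 new (0, 1, 0, 1)
  "11010" → prefix "11010" already present; 0 new (none)
  "01011" → prefix "010" already present; 2 new (1, 1)
  "00100" → prefix "00" already present; 3 new (1, 0, 0)
  "1010000" → prefix "101" already present; 4 new (0, 0, 0, 0)
  "1010100111" → prefix "1010" already present; 6 new (1, 0, 0, 1, 1, 1)
Total nodes = 10 + 3 + 6 + 5 + 0 + 3 + 4 + 0 + 2 + 3 + 4 + 6 = 46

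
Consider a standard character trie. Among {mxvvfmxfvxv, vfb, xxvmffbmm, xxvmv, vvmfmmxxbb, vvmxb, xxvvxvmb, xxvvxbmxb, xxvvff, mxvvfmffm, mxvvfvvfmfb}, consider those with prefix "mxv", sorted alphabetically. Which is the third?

Words with prefix "mxv", in lexicographic order: "mxvvfmffm", "mxvvfmxfvxv", "mxvvfvvfmfb"
Position 3: mxvvfvvfmfb

mxvvfvvfmfb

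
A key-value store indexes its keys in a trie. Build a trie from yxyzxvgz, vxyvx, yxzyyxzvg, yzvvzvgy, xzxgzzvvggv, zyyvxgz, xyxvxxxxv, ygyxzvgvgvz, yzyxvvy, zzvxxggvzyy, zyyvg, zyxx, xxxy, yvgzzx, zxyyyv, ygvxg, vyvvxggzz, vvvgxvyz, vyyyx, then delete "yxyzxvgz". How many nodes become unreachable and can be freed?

6

After clearing the end-marker at "yxyzxvgz", prune upward until reaching a node still needed by another word.
The suffix "yzxvgz" (6 nodes) is used only by "yxyzxvgz"; the node for "yx" still has the child "z", so pruning stops there.
Nodes removed: 6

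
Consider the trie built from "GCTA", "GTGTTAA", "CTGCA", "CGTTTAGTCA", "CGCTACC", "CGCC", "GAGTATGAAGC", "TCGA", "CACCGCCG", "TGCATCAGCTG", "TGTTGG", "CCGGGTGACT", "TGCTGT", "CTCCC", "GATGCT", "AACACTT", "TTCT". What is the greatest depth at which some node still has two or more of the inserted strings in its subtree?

Look for the deepest trie node that still has at least two words in its subtree.
"CGCC" and "CGCTACC" agree on "CGC" (3 characters) before diverging; nothing deeper is shared.
Longest shared-prefix length: 3

3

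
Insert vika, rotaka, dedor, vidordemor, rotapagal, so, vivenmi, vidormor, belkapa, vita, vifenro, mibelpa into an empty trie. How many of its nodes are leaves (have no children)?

A leaf is a node with no children — equivalently, the end of a word that is not a proper prefix of any other stored word.
Those words: "belkapa", "dedor", "mibelpa", "rotaka", "rotapagal", "so", "vidordemor", "vidormor", "vifenro", "vika", "vita", "vivenmi"
Leaf count: 12

12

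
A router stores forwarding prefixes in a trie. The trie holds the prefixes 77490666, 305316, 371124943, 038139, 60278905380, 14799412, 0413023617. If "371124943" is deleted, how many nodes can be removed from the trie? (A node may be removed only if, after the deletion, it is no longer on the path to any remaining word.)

After clearing the end-marker at "371124943", prune upward until reaching a node still needed by another word.
The suffix "71124943" (8 nodes) is used only by "371124943"; the node for "3" still has the child "0", so pruning stops there.
Nodes removed: 8

8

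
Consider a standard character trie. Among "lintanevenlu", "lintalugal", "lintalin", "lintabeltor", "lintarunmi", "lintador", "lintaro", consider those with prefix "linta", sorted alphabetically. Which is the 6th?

lintaro

DFS of the "linta" subtree visits, in order: "lintabeltor", "lintador", "lintalin", "lintalugal", "lintanevenlu", "lintaro", "lintarunmi"
Position 6: lintaro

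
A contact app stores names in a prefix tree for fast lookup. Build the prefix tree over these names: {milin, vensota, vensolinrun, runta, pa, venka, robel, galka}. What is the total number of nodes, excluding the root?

36

Trace insertions, counting only characters that open a new branch:
  "milin" → 5 new (m, i, l, i, n)
  "vensota" → 7 new (v, e, n, s, o, t, a)
  "vensolinrun" → prefix "venso" already present; 6 new (l, i, n, r, u, n)
  "runta" → 5 new (r, u, n, t, a)
  "pa" → 2 new (p, a)
  "venka" → prefix "ven" already present; 2 new (k, a)
  "robel" → prefix "r" already present; 4 new (o, b, e, l)
  "galka" → 5 new (g, a, l, k, a)
Total nodes = 5 + 7 + 6 + 5 + 2 + 2 + 4 + 5 = 36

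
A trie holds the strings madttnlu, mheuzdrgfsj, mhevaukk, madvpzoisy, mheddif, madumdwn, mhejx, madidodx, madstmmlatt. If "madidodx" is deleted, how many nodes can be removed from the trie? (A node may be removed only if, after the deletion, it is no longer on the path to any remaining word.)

Walk "madidodx" from the leaf back toward the root, removing each node that no remaining word uses.
The suffix "idodx" (5 nodes) is used only by "madidodx"; the node for "mad" still has the child "t", so pruning stops there.
Nodes removed: 5

5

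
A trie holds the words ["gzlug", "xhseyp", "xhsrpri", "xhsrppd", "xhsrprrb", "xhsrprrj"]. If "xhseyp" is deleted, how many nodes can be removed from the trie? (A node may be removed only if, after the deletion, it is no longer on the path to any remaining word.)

3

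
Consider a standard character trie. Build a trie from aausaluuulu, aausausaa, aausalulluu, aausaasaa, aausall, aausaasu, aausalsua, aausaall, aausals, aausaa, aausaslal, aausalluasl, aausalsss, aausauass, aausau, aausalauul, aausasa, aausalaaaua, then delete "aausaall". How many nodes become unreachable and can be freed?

2

Walk "aausaall" from the leaf back toward the root, removing each node that no remaining word uses.
The suffix "ll" (2 nodes) is used only by "aausaall"; the node for "aausaa" still has the child "s", so pruning stops there.
Nodes removed: 2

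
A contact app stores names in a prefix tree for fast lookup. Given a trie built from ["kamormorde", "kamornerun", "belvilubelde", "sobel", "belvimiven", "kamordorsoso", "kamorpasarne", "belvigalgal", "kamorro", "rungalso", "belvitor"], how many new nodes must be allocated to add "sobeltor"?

3

The longest prefix of "sobeltor" already in the trie is "sobel" (length 5).
Each of the 3 remaining characters creates one node.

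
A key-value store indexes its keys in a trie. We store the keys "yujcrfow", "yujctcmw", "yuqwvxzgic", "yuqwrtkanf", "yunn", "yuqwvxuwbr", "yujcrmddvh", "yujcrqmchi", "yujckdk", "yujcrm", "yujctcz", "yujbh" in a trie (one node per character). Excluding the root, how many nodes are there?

48

Insert word by word; a character creates a node only if that edge doesn't already exist:
  "yujcrfow" → 8 new (y, u, j, c, r, f, o, w)
  "yujctcmw" → prefix "yujc" already present; 4 new (t, c, m, w)
  "yuqwvxzgic" → prefix "yu" already present; 8 new (q, w, v, x, z, g, i, c)
  "yuqwrtkanf" → prefix "yuqw" already present; 6 new (r, t, k, a, n, f)
  "yunn" → prefix "yu" already present; 2 new (n, n)
  "yuqwvxuwbr" → prefix "yuqwvx" already present; 4 new (u, w, b, r)
  "yujcrmddvh" → prefix "yujcr" already present; 5 new (m, d, d, v, h)
  "yujcrqmchi" → prefix "yujcr" already present; 5 new (q, m, c, h, i)
  "yujckdk" → prefix "yujc" already present; 3 new (k, d, k)
  "yujcrm" → prefix "yujcrm" already present; 0 new (none)
  "yujctcz" → prefix "yujctc" already present; 1 new (z)
  "yujbh" → prefix "yuj" already present; 2 new (b, h)
Total nodes = 8 + 4 + 8 + 6 + 2 + 4 + 5 + 5 + 3 + 0 + 1 + 2 = 48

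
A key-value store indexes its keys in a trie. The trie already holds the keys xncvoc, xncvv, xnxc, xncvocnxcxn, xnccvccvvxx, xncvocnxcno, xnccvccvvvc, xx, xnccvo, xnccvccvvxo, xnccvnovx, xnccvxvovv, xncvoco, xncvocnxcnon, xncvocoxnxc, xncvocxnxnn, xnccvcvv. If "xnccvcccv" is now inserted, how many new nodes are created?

2

The longest prefix of "xnccvcccv" already in the trie is "xnccvcc" (length 7).
So 9 − 7 = 2 new nodes.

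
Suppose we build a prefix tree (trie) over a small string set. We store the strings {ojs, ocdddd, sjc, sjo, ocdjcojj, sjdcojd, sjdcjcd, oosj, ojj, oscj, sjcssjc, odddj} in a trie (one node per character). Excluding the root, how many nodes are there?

Count nodes per top-level branch (shared prefixes stored once):
  'o'-branch (ocdddd, ocdjcojj, odddj, ojj, ojs, oosj, oscj): 24 nodes
  's'-branch (sjc, sjcssjc, sjdcjcd, sjdcojd, sjo): 16 nodes
Sum: 40

40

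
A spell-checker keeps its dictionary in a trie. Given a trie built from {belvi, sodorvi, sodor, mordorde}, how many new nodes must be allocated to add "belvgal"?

3

The longest prefix of "belvgal" already in the trie is "belv" (length 4).
So 7 − 4 = 3 new nodes.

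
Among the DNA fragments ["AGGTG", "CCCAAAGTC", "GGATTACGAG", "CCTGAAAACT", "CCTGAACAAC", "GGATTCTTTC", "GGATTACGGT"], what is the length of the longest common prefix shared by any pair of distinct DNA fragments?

8

Equivalently: take the maximum, over all pairs, of their longest common prefix length.
"GGATTACGAG" and "GGATTACGGT" agree on "GGATTACG" (8 characters) before diverging; nothing deeper is shared.
Longest shared-prefix length: 8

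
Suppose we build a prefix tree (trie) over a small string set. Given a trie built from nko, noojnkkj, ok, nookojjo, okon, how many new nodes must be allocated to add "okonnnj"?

The longest prefix of "okonnnj" already in the trie is "okon" (length 4).
So 7 − 4 = 3 new nodes.

3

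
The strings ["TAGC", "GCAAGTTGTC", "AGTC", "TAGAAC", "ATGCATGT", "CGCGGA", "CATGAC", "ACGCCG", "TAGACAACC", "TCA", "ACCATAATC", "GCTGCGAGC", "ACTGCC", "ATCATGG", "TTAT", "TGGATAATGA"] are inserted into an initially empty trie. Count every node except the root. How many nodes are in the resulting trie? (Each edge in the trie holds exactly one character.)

86

Trace insertions, counting only characters that open a new branch:
  "TAGC" → 4 new (T, A, G, C)
  "GCAAGTTGTC" → 10 new (G, C, A, A, G, T, T, G, T, C)
  "AGTC" → 4 new (A, G, T, C)
  "TAGAAC" → prefix "TAG" already present; 3 new (A, A, C)
  "ATGCATGT" → prefix "A" already present; 7 new (T, G, C, A, T, G, T)
  "CGCGGA" → 6 new (C, G, C, G, G, A)
  "CATGAC" → prefix "C" already present; 5 new (A, T, G, A, C)
  "ACGCCG" → prefix "A" already present; 5 new (C, G, C, C, G)
  "TAGACAACC" → prefix "TAGA" already present; 5 new (C, A, A, C, C)
  "TCA" → prefix "T" already present; 2 new (C, A)
  "ACCATAATC" → prefix "AC" already present; 7 new (C, A, T, A, A, T, C)
  "GCTGCGAGC" → prefix "GC" already present; 7 new (T, G, C, G, A, G, C)
  "ACTGCC" → prefix "AC" already present; 4 new (T, G, C, C)
  "ATCATGG" → prefix "AT" already present; 5 new (C, A, T, G, G)
  "TTAT" → prefix "T" already present; 3 new (T, A, T)
  "TGGATAATGA" → prefix "T" already present; 9 new (G, G, A, T, A, A, T, G, A)
Total nodes = 4 + 10 + 4 + 3 + 7 + 6 + 5 + 5 + 5 + 2 + 7 + 7 + 4 + 5 + 3 + 9 = 86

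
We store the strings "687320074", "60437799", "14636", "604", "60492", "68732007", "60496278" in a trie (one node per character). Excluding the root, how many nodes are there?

27

Trace insertions, counting only characters that open a new branch:
  "687320074" → 9 new (6, 8, 7, 3, 2, 0, 0, 7, 4)
  "60437799" → prefix "6" already present; 7 new (0, 4, 3, 7, 7, 9, 9)
  "14636" → 5 new (1, 4, 6, 3, 6)
  "604" → prefix "604" already present; 0 new (none)
  "60492" → prefix "604" already present; 2 new (9, 2)
  "68732007" → prefix "68732007" already present; 0 new (none)
  "60496278" → prefix "6049" already present; 4 new (6, 2, 7, 8)
Total nodes = 9 + 7 + 5 + 0 + 2 + 0 + 4 = 27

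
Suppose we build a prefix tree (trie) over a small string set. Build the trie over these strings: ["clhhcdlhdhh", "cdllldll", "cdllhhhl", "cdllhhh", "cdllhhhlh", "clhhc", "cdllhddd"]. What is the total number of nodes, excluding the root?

26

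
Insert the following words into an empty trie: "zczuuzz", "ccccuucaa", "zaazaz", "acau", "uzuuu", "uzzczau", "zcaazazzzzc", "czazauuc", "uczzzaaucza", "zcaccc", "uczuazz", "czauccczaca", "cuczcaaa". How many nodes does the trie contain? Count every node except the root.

83

Count nodes per top-level branch (shared prefixes stored once):
  'a'-branch (acau): 4 nodes
  'c'-branch (ccccuucaa, cuczcaaa, czauccczaca, czazauuc): 31 nodes
  'u'-branch (uczuazz, uczzzaaucza, uzuuu, uzzczau): 24 nodes
  'z'-branch (zaazaz, zcaazazzzzc, zcaccc, zczuuzz): 24 nodes
Sum: 83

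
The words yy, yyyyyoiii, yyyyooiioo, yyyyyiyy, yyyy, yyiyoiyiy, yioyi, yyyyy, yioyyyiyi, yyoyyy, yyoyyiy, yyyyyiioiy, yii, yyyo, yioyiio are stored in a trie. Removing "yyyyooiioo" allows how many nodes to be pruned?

After clearing the end-marker at "yyyyooiioo", prune upward until reaching a node still needed by another word.
The suffix "ooiioo" (6 nodes) is used only by "yyyyooiioo"; the node for "yyyy" still has the child "y", so pruning stops there.
Nodes removed: 6

6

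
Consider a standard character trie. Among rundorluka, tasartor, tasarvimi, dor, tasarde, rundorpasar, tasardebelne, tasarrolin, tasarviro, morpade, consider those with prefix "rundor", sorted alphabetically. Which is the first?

Filter for "rundor…" and sort: "rundorluka", "rundorpasar"
The 1st is rundorluka.

rundorluka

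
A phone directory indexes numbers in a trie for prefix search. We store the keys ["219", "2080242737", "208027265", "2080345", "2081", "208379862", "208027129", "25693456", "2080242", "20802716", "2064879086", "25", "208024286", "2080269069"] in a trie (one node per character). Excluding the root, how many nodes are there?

Count nodes per top-level branch (shared prefixes stored once):
  '2'-branch (2064879086, 2080242, 2080242737, 208024286, 2080269069, 208027129, 20802716, 208027265, 2080345, 2081, 208379862, 219, 25, 25693456): 52 nodes
Sum: 52

52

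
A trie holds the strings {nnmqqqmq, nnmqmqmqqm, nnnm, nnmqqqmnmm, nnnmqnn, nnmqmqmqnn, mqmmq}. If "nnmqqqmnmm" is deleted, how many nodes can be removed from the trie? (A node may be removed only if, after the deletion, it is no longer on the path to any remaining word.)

3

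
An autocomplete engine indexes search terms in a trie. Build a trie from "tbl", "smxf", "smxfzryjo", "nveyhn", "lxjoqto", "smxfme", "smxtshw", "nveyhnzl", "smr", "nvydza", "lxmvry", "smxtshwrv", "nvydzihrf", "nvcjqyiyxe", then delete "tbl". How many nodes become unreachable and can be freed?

Walk "tbl" from the leaf back toward the root, removing each node that no remaining word uses.
No other word shares any prefix with "tbl", so all 3 of its nodes go.
Nodes removed: 3

3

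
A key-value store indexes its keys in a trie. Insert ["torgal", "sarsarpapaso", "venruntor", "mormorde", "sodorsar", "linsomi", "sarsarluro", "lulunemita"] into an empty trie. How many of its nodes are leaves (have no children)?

8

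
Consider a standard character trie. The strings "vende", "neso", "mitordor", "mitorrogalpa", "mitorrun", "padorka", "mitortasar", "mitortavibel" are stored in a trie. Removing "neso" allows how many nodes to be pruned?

4

A node on "neso"'s path can go only if nothing else ends at it or branches off below it.
No other word shares any prefix with "neso", so all 4 of its nodes go.
Nodes removed: 4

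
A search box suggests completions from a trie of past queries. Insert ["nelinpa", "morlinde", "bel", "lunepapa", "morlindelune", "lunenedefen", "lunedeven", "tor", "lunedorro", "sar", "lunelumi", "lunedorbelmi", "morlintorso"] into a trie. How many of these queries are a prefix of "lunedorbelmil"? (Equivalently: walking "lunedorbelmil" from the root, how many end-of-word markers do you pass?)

1

Check each prefix of "lunedorbelmil" against the stored set — each match is an end-marker on the path.
Prefixes of the query that are stored words: "lunedorbelmi"
Count: 1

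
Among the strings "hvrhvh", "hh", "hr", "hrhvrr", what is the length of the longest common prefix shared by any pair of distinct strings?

2

Equivalently: take the maximum, over all pairs, of their longest common prefix length.
e.g. "hr" and "hrhvrr" share the prefix "hr" of length 2; no pair shares a longer one.
Longest shared-prefix length: 2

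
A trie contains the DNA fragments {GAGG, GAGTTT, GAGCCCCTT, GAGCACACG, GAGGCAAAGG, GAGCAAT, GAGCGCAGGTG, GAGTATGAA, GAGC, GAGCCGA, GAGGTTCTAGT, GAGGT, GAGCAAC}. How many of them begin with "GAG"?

Traverse to the node for "GAG", then collect every word in that subtree.
Words under "GAG": GAGC, GAGCAAC, GAGCAAT, GAGCACACG, GAGCCCCTT, GAGCCGA, GAGCGCAGGTG, GAGG, GAGGCAAAGG, GAGGT, GAGGTTCTAGT, GAGTATGAA, GAGTTT
Count: 13

13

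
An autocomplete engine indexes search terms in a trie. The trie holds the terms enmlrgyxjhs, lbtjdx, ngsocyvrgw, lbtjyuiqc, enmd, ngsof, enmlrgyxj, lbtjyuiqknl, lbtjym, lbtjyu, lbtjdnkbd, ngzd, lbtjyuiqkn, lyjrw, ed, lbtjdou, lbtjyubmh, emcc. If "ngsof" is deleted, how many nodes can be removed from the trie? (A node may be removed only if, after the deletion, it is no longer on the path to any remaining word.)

1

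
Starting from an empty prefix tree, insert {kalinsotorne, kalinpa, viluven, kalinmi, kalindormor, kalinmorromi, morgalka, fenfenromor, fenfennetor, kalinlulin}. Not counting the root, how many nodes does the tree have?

64

For each word, the new-node count is its length minus the longest prefix already in the trie:
  "kalinsotorne" → 12 new (k, a, l, i, n, s, o, t, o, r, n, e)
  "kalinpa" → prefix "kalin" already present; 2 new (p, a)
  "viluven" → 7 new (v, i, l, u, v, e, n)
  "kalinmi" → prefix "kalin" already present; 2 new (m, i)
  "kalindormor" → prefix "kalin" already present; 6 new (d, o, r, m, o, r)
  "kalinmorromi" → prefix "kalinm" already present; 6 new (o, r, r, o, m, i)
  "morgalka" → 8 new (m, o, r, g, a, l, k, a)
  "fenfenromor" → 11 new (f, e, n, f, e, n, r, o, m, o, r)
  "fenfennetor" → prefix "fenfen" already present; 5 new (n, e, t, o, r)
  "kalinlulin" → prefix "kalin" already present; 5 new (l, u, l, i, n)
Total nodes = 12 + 2 + 7 + 2 + 6 + 6 + 8 + 11 + 5 + 5 = 64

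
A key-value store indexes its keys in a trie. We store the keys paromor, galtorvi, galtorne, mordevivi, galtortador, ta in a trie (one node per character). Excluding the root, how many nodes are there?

33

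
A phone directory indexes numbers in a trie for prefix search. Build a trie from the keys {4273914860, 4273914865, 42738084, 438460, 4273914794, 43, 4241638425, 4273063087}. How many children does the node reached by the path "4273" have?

Follow the path "4273" to its node, then look at its outgoing edges.
Characters that immediately follow "4273" among the stored strings: {0, 8, 9}.
That node has 3 child edges.

3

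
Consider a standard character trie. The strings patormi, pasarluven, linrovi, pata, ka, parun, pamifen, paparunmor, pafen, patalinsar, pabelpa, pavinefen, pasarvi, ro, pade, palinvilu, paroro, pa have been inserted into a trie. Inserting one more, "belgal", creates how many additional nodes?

6

"belgal" shares no prefix with any stored word, so all 6 characters open new nodes.
6 − 0 = 6 new nodes.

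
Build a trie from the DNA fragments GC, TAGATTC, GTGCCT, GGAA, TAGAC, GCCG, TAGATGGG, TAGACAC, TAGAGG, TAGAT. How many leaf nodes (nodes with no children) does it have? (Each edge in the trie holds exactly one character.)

7

A leaf is a node with no children — equivalently, the end of a word that is not a proper prefix of any other stored word.
Those words: "GCCG", "GGAA", "GTGCCT", "TAGACAC", "TAGAGG", "TAGATGGG", "TAGATTC"
Leaf count: 7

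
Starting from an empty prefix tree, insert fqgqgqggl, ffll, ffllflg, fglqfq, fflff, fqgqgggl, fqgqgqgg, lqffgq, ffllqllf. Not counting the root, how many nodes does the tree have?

35

Count nodes per top-level branch (shared prefixes stored once):
  'f'-branch (fflff, ffll, ffllflg, ffllqllf, fglqfq, fqgqgggl, fqgqgqgg, fqgqgqggl): 29 nodes
  'l'-branch (lqffgq): 6 nodes
Sum: 35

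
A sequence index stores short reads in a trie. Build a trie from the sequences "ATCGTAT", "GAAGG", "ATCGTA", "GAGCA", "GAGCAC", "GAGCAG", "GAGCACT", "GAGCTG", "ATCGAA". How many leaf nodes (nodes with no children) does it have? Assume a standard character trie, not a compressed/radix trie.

A leaf is a node with no children — equivalently, the end of a word that is not a proper prefix of any other stored word.
Those words: "ATCGAA", "ATCGTAT", "GAAGG", "GAGCACT", "GAGCAG", "GAGCTG"
Leaf count: 6

6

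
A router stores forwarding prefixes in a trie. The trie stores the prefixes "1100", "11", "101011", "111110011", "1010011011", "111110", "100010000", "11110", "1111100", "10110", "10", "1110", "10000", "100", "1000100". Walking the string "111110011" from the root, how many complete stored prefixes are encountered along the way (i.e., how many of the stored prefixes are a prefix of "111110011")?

4

Check each prefix of "111110011" against the stored set — each match is an end-marker on the path.
Prefixes of the query that are stored words: "11", "111110", "1111100", "111110011"
Count: 4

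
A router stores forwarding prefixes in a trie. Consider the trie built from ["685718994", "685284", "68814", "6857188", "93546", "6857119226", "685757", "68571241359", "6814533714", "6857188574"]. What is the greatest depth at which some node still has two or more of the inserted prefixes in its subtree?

7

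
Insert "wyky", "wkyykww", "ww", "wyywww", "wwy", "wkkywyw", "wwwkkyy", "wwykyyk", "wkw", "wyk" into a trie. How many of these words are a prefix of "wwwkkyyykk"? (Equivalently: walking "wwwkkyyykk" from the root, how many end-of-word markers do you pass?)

2

Check each prefix of "wwwkkyyykk" against the stored set — each match is an end-marker on the path.
Prefixes of the query that are stored words: "ww", "wwwkkyy"
Count: 2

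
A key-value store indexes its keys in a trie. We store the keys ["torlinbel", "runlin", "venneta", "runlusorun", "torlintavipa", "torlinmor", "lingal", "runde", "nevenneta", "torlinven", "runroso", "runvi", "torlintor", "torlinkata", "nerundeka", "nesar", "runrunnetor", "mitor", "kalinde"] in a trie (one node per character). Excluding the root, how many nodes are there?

Insert word by word; a character creates a node only if that edge doesn't already exist:
  "torlinbel" → 9 new (t, o, r, l, i, n, b, e, l)
  "runlin" → 6 new (r, u, n, l, i, n)
  "venneta" → 7 new (v, e, n, n, e, t, a)
  "runlusorun" → prefix "runl" already present; 6 new (u, s, o, r, u, n)
  "torlintavipa" → prefix "torlin" already present; 6 new (t, a, v, i, p, a)
  "torlinmor" → prefix "torlin" already present; 3 new (m, o, r)
  "lingal" → 6 new (l, i, n, g, a, l)
  "runde" → prefix "run" already present; 2 new (d, e)
  "nevenneta" → 9 new (n, e, v, e, n, n, e, t, a)
  "torlinven" → prefix "torlin" already present; 3 new (v, e, n)
  "runroso" → prefix "run" already present; 4 new (r, o, s, o)
  "runvi" → prefix "run" already present; 2 new (v, i)
  "torlintor" → prefix "torlint" already present; 2 new (o, r)
  "torlinkata" → prefix "torlin" already present; 4 new (k, a, t, a)
  "nerundeka" → prefix "ne" already present; 7 new (r, u, n, d, e, k, a)
  "nesar" → prefix "ne" already present; 3 new (s, a, r)
  "runrunnetor" → prefix "runr" already present; 7 new (u, n, n, e, t, o, r)
  "mitor" → 5 new (m, i, t, o, r)
  "kalinde" → 7 new (k, a, l, i, n, d, e)
Total nodes = 9 + 6 + 7 + 6 + 6 + 3 + 6 + 2 + 9 + 3 + 4 + 2 + 2 + 4 + 7 + 3 + 7 + 5 + 7 = 98

98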